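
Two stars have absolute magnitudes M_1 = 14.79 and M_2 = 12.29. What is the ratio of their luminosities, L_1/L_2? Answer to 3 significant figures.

L_1/L_2 ≈ 0.100

ΔM = M_1 − M_2 = 2.50
L_1/L_2 = 10^(−0.4 ΔM) = 10^-1.000 = 0.1000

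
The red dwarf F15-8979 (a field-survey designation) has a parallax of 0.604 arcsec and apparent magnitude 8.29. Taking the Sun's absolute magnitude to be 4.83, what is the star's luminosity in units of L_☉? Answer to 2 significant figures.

L/L_☉ ≈ 1.1×10^-3

d = 1/p = 1/0.604″ = 1.656 pc
M = m − 5 log₁₀ d + 5 = 8.29 − 5·0.2190 + 5 = 12.195
M − M_☉ = 12.195 − 4.83 = 7.365
L/L_☉ = 10^(−0.4 × 7.365) = 1.132×10^-3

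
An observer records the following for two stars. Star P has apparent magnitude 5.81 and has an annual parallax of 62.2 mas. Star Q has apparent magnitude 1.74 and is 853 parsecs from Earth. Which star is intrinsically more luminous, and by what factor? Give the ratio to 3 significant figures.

Star P: p = 62.2 mas = 0.0622″ → d = 1/p = 16.08 pc
Star P: M = m − 5 log₁₀ d + 5 = 5.81 − 5·1.2062 + 5 = 4.779
Star Q: M = m − 5 log₁₀ d + 5 = 1.74 − 5·2.9309 + 5 = -7.915
ΔM = M_P − M_Q = 4.779 − (-7.915) = 12.694; smaller M is more luminous → Star Q.
L ratio = 10^(0.4 |ΔM|) = 10^5.077 = 119500

Star Q is more luminous, by a factor of 120000.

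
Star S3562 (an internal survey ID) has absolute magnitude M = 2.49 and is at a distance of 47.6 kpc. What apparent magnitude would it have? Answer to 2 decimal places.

d = 47.6 kpc = 47600 pc
m = M + 5 log₁₀ d − 5 = 2.49 + 5·4.6776 − 5 = 20.878

m ≈ 20.88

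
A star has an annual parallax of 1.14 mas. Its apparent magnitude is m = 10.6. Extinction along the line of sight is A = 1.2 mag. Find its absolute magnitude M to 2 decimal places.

M ≈ -0.32

p = 1.14 mas = 1.14×10^-3″ → d = 1/p = 877.2 pc
5 log₁₀(d/10 pc) = 5 log₁₀(877.2) − 5 = 9.715
M = m − 5 log₁₀(d/10) − A = 10.6 − 9.715 − 1.2 = -0.315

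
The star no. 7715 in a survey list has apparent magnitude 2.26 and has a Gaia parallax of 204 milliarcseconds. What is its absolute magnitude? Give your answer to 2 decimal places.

M ≈ 3.81

p = 204 mas = 0.204″ → d = 1/p = 4.902 pc
5 log₁₀(d/10 pc) = 5 log₁₀(4.902) − 5 = -1.548
M = m − 5 log₁₀(d/10) = 2.26 + 1.548 = 3.808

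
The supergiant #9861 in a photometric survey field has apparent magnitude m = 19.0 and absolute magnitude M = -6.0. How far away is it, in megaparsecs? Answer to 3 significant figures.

μ = m − M = 25.000
m − M = 5 log₁₀ d − 5
log₁₀ d = (m − M)/5 + 1 = 6.0000
d = 10^6.0000 = 1.000×10^6 pc
= 1.000 Mpc

d ≈ 1.00 Mpc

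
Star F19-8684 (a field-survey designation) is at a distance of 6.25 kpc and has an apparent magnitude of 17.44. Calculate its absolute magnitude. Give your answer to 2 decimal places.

d = 6.25 kpc = 6250 pc
5 log₁₀(d/10 pc) = 5 log₁₀(6250) − 5 = 13.979
M = m − 5 log₁₀(d/10) = 17.44 − 13.979 = 3.461

M ≈ 3.46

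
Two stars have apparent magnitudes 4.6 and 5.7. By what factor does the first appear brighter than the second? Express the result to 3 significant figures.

2.75

Δm = 4.6 − (5.7) = -1.1
Flux ratio = 10^(−0.4 Δm) = 10^(−0.4 × -1.1) = 10^0.440 = 2.754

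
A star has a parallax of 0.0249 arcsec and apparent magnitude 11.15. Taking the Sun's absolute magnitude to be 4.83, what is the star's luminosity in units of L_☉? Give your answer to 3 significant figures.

L/L_☉ ≈ 0.0478

d = 1/p = 1/0.0249″ = 40.16 pc
M = m − 5 log₁₀ d + 5 = 11.15 − 5·1.6038 + 5 = 8.131
M − M_☉ = 8.131 − 4.83 = 3.301
L/L_☉ = 10^(−0.4 × 3.301) = 0.04782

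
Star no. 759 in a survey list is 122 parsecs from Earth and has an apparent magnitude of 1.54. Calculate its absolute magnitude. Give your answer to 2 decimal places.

M ≈ -3.89

5 log₁₀(d/10 pc) = 5 log₁₀(122.0) − 5 = 5.432
M = m − 5 log₁₀(d/10) = 1.54 − 5.432 = -3.892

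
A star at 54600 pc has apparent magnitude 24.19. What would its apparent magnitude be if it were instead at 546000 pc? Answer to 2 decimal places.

Flux ∝ 1/d², so Δm = 5 log₁₀(d₂/d₁) = 5 log₁₀(546000/54600) = 5.000
m₂ = m₁ + Δm = 24.19 + (5.000) = 29.190

m ≈ 29.19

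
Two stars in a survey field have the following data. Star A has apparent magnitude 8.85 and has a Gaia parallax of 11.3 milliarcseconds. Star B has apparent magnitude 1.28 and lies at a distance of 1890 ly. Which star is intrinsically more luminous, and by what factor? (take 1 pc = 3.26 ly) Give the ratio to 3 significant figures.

Star B is more luminous, by a factor of 45800.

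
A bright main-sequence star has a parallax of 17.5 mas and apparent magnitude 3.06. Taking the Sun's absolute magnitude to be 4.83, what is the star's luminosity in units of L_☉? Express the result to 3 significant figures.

L/L_☉ ≈ 167

d = 1/p = 1000/17.5 mas = 57.14 pc
M = m − 5 log₁₀ d + 5 = 3.06 − 5·1.7570 + 5 = -0.725
M − M_☉ = -0.725 − 4.83 = -5.555
L/L_☉ = 10^(−0.4 × -5.555) = 166.7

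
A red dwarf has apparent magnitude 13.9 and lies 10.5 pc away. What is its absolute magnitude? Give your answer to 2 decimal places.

M ≈ 13.79

5 log₁₀(d/10 pc) = 5 log₁₀(10.50) − 5 = 0.106
M = m − 5 log₁₀(d/10) = 13.9 − 0.106 = 13.794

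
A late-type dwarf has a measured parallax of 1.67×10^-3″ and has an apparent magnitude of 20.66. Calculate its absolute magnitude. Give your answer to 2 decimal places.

M ≈ 11.77

d = 1/p = 1/1.67×10^-3″ = 598.8 pc
5 log₁₀(d/10 pc) = 5 log₁₀(598.8) − 5 = 8.886
M = m − 5 log₁₀(d/10) = 20.66 − 8.886 = 11.774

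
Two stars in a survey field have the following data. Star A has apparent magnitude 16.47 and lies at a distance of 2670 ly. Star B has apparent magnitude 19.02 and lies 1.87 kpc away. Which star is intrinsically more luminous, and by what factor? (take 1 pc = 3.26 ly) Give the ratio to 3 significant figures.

Star A: d = 2670 ly / 3.26 = 819.0 pc
Star A: M = m − 5 log₁₀ d + 5 = 16.47 − 5·2.9133 + 5 = 6.904
Star B: d = 1.87 kpc = 1870 pc
Star B: M = m − 5 log₁₀ d + 5 = 19.02 − 5·3.2718 + 5 = 7.661
ΔM = M_A − M_B = 6.904 − (7.661) = -0.757; smaller M is more luminous → Star A.
L ratio = 10^(0.4 |ΔM|) = 10^0.303 = 2.009

Star A is more luminous, by a factor of 2.01.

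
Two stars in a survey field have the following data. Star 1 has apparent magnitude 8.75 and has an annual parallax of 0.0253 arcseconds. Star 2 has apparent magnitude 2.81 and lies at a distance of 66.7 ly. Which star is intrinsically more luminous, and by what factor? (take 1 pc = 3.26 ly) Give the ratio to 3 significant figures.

Star 1: d = 1/p = 1/0.0253″ = 39.53 pc
Star 1: M = m − 5 log₁₀ d + 5 = 8.75 − 5·1.5969 + 5 = 5.766
Star 2: d = 66.7 ly / 3.26 = 20.46 pc
Star 2: M = m − 5 log₁₀ d + 5 = 2.81 − 5·1.3109 + 5 = 1.255
ΔM = M_1 − M_2 = 5.766 − (1.255) = 4.510; smaller M is more luminous → Star 2.
L ratio = 10^(0.4 |ΔM|) = 10^1.804 = 63.69

Star 2 is more luminous, by a factor of 63.7.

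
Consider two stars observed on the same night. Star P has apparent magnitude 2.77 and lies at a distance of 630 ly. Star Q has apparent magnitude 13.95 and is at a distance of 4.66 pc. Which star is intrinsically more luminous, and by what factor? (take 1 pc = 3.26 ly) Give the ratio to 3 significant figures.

Star P: d = 630 ly / 3.26 = 193.3 pc
Star P: M = m − 5 log₁₀ d + 5 = 2.77 − 5·2.2861 + 5 = -3.661
Star Q: M = m − 5 log₁₀ d + 5 = 13.95 − 5·0.6684 + 5 = 15.608
ΔM = M_P − M_Q = -3.661 − (15.608) = -19.269; smaller M is more luminous → Star P.
L ratio = 10^(0.4 |ΔM|) = 10^7.707 = 5.099×10^7

Star P is more luminous, by a factor of 5.10×10^7.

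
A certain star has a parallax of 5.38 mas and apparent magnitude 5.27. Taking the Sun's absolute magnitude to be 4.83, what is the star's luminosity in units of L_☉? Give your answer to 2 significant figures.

d = 1/p = 1000/5.38 mas = 185.9 pc
M = m − 5 log₁₀ d + 5 = 5.27 − 5·2.2692 + 5 = -1.076
M − M_☉ = -1.076 − 4.83 = -5.906
L/L_☉ = 10^(−0.4 × -5.906) = 230.4

L/L_☉ ≈ 230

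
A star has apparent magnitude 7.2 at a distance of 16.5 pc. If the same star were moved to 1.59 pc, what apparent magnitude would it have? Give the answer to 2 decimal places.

m ≈ 2.12

Flux ∝ 1/d², so Δm = 5 log₁₀(d₂/d₁) = 5 log₁₀(1.59/16.5) = -5.080
m₂ = m₁ + Δm = 7.2 + (-5.080) = 2.120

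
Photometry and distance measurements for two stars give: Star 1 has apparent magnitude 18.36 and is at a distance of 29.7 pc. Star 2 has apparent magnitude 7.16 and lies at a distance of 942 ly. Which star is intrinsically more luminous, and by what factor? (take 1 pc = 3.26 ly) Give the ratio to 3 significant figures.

Star 2 is more luminous, by a factor of 2.86×10^6.

Star 1: M = m − 5 log₁₀ d + 5 = 18.36 − 5·1.4728 + 5 = 15.996
Star 2: d = 942 ly / 3.26 = 289.0 pc
Star 2: M = m − 5 log₁₀ d + 5 = 7.16 − 5·2.4608 + 5 = -0.144
ΔM = M_1 − M_2 = 15.996 − (-0.144) = 16.140; smaller M is more luminous → Star 2.
L ratio = 10^(0.4 |ΔM|) = 10^6.456 = 2.859×10^6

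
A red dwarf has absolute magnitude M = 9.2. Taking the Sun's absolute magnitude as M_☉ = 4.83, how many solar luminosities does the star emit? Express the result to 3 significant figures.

L/L_☉ ≈ 0.0179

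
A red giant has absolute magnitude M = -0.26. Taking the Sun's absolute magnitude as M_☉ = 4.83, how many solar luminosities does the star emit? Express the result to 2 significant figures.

L/L_☉ ≈ 110

M − M_☉ = -0.26 − 4.83 = -5.090
L/L_☉ = 10^(−0.4 (M − M_☉)) = 10^2.036 = 108.6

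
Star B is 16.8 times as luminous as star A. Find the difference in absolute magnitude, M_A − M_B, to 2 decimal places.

M_A − M_B ≈ 3.06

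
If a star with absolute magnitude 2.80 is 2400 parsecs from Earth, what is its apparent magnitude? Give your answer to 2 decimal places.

m = M + 5 log₁₀ d − 5 = 2.80 + 5·3.3802 − 5 = 14.701

m ≈ 14.70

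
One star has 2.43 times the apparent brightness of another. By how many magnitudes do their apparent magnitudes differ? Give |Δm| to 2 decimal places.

Pogson: Δm = −2.5 log₁₀(ratio) = −2.5 log₁₀(2.43) = −2.5 × 0.3856 = -0.964

|Δm| ≈ 0.96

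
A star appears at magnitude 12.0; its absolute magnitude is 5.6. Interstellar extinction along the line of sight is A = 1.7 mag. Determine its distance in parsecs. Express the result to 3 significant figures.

m − M = 5 log₁₀(d/10 pc) + A  ⇒  12.0 − (5.6) − 1.7 = 5 log₁₀(d/10)
4.700 = 5 log₁₀(d/10)
log₁₀ d = (m − M − A)/5 + 1 = 1.9400
d = 10^1.9400 = 87.10 pc

d ≈ 87.1 pc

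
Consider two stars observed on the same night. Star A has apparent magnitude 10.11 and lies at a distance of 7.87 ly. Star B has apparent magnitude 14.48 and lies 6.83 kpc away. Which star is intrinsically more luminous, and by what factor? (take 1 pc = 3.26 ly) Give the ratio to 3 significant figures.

Star A: d = 7.87 ly / 3.26 = 2.414 pc
Star A: M = m − 5 log₁₀ d + 5 = 10.11 − 5·0.3828 + 5 = 13.196
Star B: d = 6.83 kpc = 6830 pc
Star B: M = m − 5 log₁₀ d + 5 = 14.48 − 5·3.8344 + 5 = 0.308
ΔM = M_A − M_B = 13.196 − (0.308) = 12.888; smaller M is more luminous → Star B.
L ratio = 10^(0.4 |ΔM|) = 10^5.155 = 143000

Star B is more luminous, by a factor of 143000.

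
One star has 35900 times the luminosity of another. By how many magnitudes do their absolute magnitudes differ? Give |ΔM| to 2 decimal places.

Pogson: ΔM = −2.5 log₁₀(ratio) = −2.5 log₁₀(35900) = −2.5 × 4.5551 = -11.388

|ΔM| ≈ 11.39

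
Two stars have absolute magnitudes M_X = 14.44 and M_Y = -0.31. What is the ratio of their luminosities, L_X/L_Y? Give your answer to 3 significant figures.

ΔM = M_X − M_Y = 14.75
L_X/L_Y = 10^(−0.4 ΔM) = 10^-5.900 = 1.259×10^-6

L_X/L_Y ≈ 1.26×10^-6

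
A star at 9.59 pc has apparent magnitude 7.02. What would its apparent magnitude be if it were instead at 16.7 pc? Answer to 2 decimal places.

m ≈ 8.22

Flux ∝ 1/d², so Δm = 5 log₁₀(d₂/d₁) = 5 log₁₀(16.7/9.59) = 1.204
m₂ = m₁ + Δm = 7.02 + (1.204) = 8.224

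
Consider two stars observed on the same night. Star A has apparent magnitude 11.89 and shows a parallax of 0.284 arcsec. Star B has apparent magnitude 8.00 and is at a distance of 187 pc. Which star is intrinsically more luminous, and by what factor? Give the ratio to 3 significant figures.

Star A: d = 1/p = 1/0.284″ = 3.521 pc
Star A: M = m − 5 log₁₀ d + 5 = 11.89 − 5·0.5467 + 5 = 14.157
Star B: M = m − 5 log₁₀ d + 5 = 8.00 − 5·2.2718 + 5 = 1.641
ΔM = M_A − M_B = 14.157 − (1.641) = 12.516; smaller M is more luminous → Star B.
L ratio = 10^(0.4 |ΔM|) = 10^5.006 = 101500

Star B is more luminous, by a factor of 101000.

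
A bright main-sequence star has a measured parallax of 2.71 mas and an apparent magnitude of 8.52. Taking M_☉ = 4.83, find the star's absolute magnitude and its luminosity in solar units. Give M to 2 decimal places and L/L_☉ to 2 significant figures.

d = 1/p = 1000/2.71 mas = 369.0 pc
M = m − 5 log₁₀ d + 5 = 8.52 − 5·2.5670 + 5 = 0.685
M − M_☉ = 0.685 − 4.83 = -4.145
L/L_☉ = 10^(−0.4 × -4.145) = 45.51

M ≈ 0.68; L/L_☉ ≈ 46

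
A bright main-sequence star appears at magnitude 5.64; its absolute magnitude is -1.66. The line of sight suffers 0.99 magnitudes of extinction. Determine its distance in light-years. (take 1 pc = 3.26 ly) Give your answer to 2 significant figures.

d ≈ 600 ly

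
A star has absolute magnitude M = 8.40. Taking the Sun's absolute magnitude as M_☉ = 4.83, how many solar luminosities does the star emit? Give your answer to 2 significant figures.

L/L_☉ ≈ 0.037

M − M_☉ = 8.40 − 4.83 = 3.570
L/L_☉ = 10^(−0.4 (M − M_☉)) = 10^-1.428 = 0.03733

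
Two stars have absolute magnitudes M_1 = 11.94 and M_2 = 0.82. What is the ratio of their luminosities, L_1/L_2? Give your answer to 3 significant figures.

ΔM = M_1 − M_2 = 11.12
L_1/L_2 = 10^(−0.4 ΔM) = 10^-4.448 = 3.565×10^-5

L_1/L_2 ≈ 3.56×10^-5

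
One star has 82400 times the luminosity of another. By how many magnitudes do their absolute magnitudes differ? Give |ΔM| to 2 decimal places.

|ΔM| ≈ 12.29

Pogson: ΔM = −2.5 log₁₀(ratio) = −2.5 log₁₀(82400) = −2.5 × 4.9159 = -12.290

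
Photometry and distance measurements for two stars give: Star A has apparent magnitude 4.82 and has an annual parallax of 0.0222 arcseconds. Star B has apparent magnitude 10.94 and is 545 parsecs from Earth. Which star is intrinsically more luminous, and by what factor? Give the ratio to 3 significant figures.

Star A: d = 1/p = 1/0.0222″ = 45.05 pc
Star A: M = m − 5 log₁₀ d + 5 = 4.82 − 5·1.6536 + 5 = 1.552
Star B: M = m − 5 log₁₀ d + 5 = 10.94 − 5·2.7364 + 5 = 2.258
ΔM = M_A − M_B = 1.552 − (2.258) = -0.706; smaller M is more luminous → Star A.
L ratio = 10^(0.4 |ΔM|) = 10^0.283 = 1.916

Star A is more luminous, by a factor of 1.92.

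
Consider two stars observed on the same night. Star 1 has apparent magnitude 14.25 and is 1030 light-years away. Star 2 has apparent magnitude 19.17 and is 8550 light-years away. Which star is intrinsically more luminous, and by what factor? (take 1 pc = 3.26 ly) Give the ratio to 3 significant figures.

Star 1 is more luminous, by a factor of 1.35.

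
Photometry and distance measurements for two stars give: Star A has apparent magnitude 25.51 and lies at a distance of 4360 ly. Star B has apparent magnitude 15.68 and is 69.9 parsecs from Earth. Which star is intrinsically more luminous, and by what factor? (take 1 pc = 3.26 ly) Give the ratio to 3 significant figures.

Star B is more luminous, by a factor of 23.4.

Star A: d = 4360 ly / 3.26 = 1337 pc
Star A: M = m − 5 log₁₀ d + 5 = 25.51 − 5·3.1263 + 5 = 14.879
Star B: M = m − 5 log₁₀ d + 5 = 15.68 − 5·1.8445 + 5 = 11.458
ΔM = M_A − M_B = 14.879 − (11.458) = 3.421; smaller M is more luminous → Star B.
L ratio = 10^(0.4 |ΔM|) = 10^1.368 = 23.36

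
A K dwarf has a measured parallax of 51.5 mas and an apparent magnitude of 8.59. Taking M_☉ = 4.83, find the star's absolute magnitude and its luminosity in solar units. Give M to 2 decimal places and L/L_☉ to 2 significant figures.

M ≈ 7.15; L/L_☉ ≈ 0.12

d = 1/p = 1000/51.5 mas = 19.42 pc
M = m − 5 log₁₀ d + 5 = 8.59 − 5·1.2882 + 5 = 7.149
M − M_☉ = 7.149 − 4.83 = 2.319
L/L_☉ = 10^(−0.4 × 2.319) = 0.1181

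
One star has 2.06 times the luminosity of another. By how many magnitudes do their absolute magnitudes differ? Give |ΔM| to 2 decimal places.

Pogson: ΔM = −2.5 log₁₀(ratio) = −2.5 log₁₀(2.06) = −2.5 × 0.3139 = -0.785

|ΔM| ≈ 0.78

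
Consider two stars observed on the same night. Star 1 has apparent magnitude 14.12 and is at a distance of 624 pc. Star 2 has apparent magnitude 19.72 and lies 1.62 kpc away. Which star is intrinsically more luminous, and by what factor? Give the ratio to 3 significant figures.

Star 1: M = m − 5 log₁₀ d + 5 = 14.12 − 5·2.7952 + 5 = 5.144
Star 2: d = 1.62 kpc = 1620 pc
Star 2: M = m − 5 log₁₀ d + 5 = 19.72 − 5·3.2095 + 5 = 8.672
ΔM = M_1 − M_2 = 5.144 − (8.672) = -3.528; smaller M is more luminous → Star 1.
L ratio = 10^(0.4 |ΔM|) = 10^1.411 = 25.78

Star 1 is more luminous, by a factor of 25.8.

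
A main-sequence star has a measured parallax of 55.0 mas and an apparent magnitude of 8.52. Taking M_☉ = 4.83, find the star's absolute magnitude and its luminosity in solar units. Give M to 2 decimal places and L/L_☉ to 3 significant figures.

d = 1/p = 1000/55.0 mas = 18.18 pc
M = m − 5 log₁₀ d + 5 = 8.52 − 5·1.2596 + 5 = 7.222
M − M_☉ = 7.222 − 4.83 = 2.392
L/L_☉ = 10^(−0.4 × 2.392) = 0.1105

M ≈ 7.22; L/L_☉ ≈ 0.110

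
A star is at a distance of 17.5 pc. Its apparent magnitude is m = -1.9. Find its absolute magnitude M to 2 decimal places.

M ≈ -3.12

5 log₁₀(d/10 pc) = 5 log₁₀(17.50) − 5 = 1.215
M = m − 5 log₁₀(d/10) = -1.9 − 1.215 = -3.115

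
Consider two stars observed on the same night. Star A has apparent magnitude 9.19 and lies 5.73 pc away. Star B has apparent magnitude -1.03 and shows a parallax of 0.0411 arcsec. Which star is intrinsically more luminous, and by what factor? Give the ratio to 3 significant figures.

Star B is more luminous, by a factor of 221000.

Star A: M = m − 5 log₁₀ d + 5 = 9.19 − 5·0.7582 + 5 = 10.399
Star B: d = 1/p = 1/0.0411″ = 24.33 pc
Star B: M = m − 5 log₁₀ d + 5 = -1.03 − 5·1.3862 + 5 = -2.961
ΔM = M_A − M_B = 10.399 − (-2.961) = 13.360; smaller M is more luminous → Star B.
L ratio = 10^(0.4 |ΔM|) = 10^5.344 = 220800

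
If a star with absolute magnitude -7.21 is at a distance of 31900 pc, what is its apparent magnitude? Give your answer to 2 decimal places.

m ≈ 10.31

m = M + 5 log₁₀ d − 5 = -7.21 + 5·4.5038 − 5 = 10.309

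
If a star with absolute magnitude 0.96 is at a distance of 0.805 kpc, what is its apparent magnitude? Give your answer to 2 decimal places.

d = 0.805 kpc = 805.0 pc
m = M + 5 log₁₀ d − 5 = 0.96 + 5·2.9058 − 5 = 10.489

m ≈ 10.49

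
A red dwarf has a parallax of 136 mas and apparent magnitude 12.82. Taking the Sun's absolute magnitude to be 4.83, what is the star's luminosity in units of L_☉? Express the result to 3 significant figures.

d = 1/p = 1000/136 mas = 7.353 pc
M = m − 5 log₁₀ d + 5 = 12.82 − 5·0.8665 + 5 = 13.488
M − M_☉ = 13.488 − 4.83 = 8.658
L/L_☉ = 10^(−0.4 × 8.658) = 3.443×10^-4

L/L_☉ ≈ 3.44×10^-4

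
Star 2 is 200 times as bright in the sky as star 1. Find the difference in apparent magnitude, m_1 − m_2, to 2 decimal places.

m_1 − m_2 ≈ 5.75

Pogson: Δm = −2.5 log₁₀(ratio) = −2.5 log₁₀(200) = −2.5 × 2.3010 = -5.753
Star 2 is brighter so has the smaller magnitude: m_1 − m_2 is positive.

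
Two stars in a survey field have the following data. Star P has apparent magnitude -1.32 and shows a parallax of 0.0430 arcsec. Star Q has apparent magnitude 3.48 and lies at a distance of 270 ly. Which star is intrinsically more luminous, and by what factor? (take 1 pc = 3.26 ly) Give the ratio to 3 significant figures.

Star P is more luminous, by a factor of 6.56.

Star P: d = 1/p = 1/0.0430″ = 23.26 pc
Star P: M = m − 5 log₁₀ d + 5 = -1.32 − 5·1.3665 + 5 = -3.153
Star Q: d = 270 ly / 3.26 = 82.82 pc
Star Q: M = m − 5 log₁₀ d + 5 = 3.48 − 5·1.9181 + 5 = -1.111
ΔM = M_P − M_Q = -3.153 − (-1.111) = -2.042; smaller M is more luminous → Star P.
L ratio = 10^(0.4 |ΔM|) = 10^0.817 = 6.558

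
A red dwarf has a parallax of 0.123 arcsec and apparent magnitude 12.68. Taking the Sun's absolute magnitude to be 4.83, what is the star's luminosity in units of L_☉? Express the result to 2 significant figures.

L/L_☉ ≈ 4.8×10^-4

d = 1/p = 1/0.123″ = 8.130 pc
M = m − 5 log₁₀ d + 5 = 12.68 − 5·0.9101 + 5 = 13.130
M − M_☉ = 13.130 − 4.83 = 8.300
L/L_☉ = 10^(−0.4 × 8.300) = 4.788×10^-4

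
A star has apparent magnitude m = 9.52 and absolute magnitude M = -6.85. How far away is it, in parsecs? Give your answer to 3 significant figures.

Distance modulus: m − M = 9.52 − (-6.85) = 16.370
m − M = 5 log₁₀ d − 5
log₁₀ d = (m − M)/5 + 1 = 4.2740
d = 10^4.2740 = 18790 pc

d ≈ 18800 pc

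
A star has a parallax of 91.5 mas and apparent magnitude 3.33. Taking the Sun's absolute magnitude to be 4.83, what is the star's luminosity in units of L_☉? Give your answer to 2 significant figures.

L/L_☉ ≈ 4.8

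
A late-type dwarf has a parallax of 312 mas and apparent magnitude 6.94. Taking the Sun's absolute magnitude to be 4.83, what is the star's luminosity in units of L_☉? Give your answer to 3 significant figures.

L/L_☉ ≈ 0.0147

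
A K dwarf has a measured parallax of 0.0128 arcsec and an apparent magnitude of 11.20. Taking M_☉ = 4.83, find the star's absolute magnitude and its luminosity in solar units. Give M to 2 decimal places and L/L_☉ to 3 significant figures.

d = 1/p = 1/0.0128″ = 78.12 pc
M = m − 5 log₁₀ d + 5 = 11.20 − 5·1.8928 + 5 = 6.736
M − M_☉ = 6.736 − 4.83 = 1.906
L/L_☉ = 10^(−0.4 × 1.906) = 0.1728

M ≈ 6.74; L/L_☉ ≈ 0.173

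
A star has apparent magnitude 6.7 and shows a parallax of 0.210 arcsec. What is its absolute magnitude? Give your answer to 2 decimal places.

d = 1/p = 1/0.210″ = 4.762 pc
5 log₁₀(d/10 pc) = 5 log₁₀(4.762) − 5 = -1.611
M = m − 5 log₁₀(d/10) = 6.7 + 1.611 = 8.311

M ≈ 8.31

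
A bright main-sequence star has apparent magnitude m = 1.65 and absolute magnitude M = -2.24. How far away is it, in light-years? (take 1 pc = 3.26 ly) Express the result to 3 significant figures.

d ≈ 196 ly

μ = m − M = 3.890
m − M = 5 log₁₀ d − 5
log₁₀ d = (m − M)/5 + 1 = 1.7780
d = 10^1.7780 = 59.98 pc
= 195.5 ly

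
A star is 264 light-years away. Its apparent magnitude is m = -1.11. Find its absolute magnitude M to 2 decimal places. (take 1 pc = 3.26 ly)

M ≈ -5.65

d = 264 ly / 3.26 = 80.98 pc
5 log₁₀(d/10 pc) = 5 log₁₀(80.98) − 5 = 4.542
M = m − 5 log₁₀(d/10) = -1.11 − 4.542 = -5.652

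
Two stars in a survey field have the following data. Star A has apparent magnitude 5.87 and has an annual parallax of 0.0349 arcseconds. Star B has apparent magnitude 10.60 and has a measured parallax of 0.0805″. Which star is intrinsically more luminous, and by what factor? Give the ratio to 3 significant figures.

Star A is more luminous, by a factor of 415.

Star A: d = 1/p = 1/0.0349″ = 28.65 pc
Star A: M = m − 5 log₁₀ d + 5 = 5.87 − 5·1.4572 + 5 = 3.584
Star B: d = 1/p = 1/0.0805″ = 12.42 pc
Star B: M = m − 5 log₁₀ d + 5 = 10.60 − 5·1.0942 + 5 = 10.129
ΔM = M_A − M_B = 3.584 − (10.129) = -6.545; smaller M is more luminous → Star A.
L ratio = 10^(0.4 |ΔM|) = 10^2.618 = 414.9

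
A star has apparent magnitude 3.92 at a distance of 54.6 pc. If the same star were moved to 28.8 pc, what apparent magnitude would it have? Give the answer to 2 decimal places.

Flux ∝ 1/d², so Δm = 5 log₁₀(d₂/d₁) = 5 log₁₀(28.8/54.6) = -1.389
m₂ = m₁ + Δm = 3.92 + (-1.389) = 2.531

m ≈ 2.53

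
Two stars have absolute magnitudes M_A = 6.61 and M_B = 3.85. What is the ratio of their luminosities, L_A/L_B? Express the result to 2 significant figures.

L_A/L_B ≈ 0.079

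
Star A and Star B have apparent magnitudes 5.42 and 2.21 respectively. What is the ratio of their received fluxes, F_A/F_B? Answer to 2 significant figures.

F_A/F_B ≈ 0.052

Magnitude difference = 3.21
Flux ratio = 10^(−0.4 Δm) = 10^(−0.4 × 3.21) = 10^-1.284 = 0.05200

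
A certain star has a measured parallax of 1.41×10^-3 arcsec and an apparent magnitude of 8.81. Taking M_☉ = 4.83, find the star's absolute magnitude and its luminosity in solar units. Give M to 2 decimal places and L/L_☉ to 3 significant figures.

d = 1/p = 1/1.41×10^-3″ = 709.2 pc
M = m − 5 log₁₀ d + 5 = 8.81 − 5·2.8508 + 5 = -0.444
M − M_☉ = -0.444 − 4.83 = -5.274
L/L_☉ = 10^(−0.4 × -5.274) = 128.7

M ≈ -0.44; L/L_☉ ≈ 129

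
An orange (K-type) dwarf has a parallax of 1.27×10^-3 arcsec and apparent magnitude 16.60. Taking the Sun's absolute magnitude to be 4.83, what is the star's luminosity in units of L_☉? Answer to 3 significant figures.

L/L_☉ ≈ 0.121

d = 1/p = 1/1.27×10^-3″ = 787.4 pc
M = m − 5 log₁₀ d + 5 = 16.60 − 5·2.8962 + 5 = 7.119
M − M_☉ = 7.119 − 4.83 = 2.289
L/L_☉ = 10^(−0.4 × 2.289) = 0.1214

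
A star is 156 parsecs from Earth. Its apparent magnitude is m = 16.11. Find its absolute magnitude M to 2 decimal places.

M ≈ 10.14

5 log₁₀(d/10 pc) = 5 log₁₀(156.0) − 5 = 5.966
M = m − 5 log₁₀(d/10) = 16.11 − 5.966 = 10.144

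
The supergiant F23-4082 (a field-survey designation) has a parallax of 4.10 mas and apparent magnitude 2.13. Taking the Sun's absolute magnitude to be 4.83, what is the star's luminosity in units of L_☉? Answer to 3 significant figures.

d = 1/p = 1000/4.10 mas = 243.9 pc
M = m − 5 log₁₀ d + 5 = 2.13 − 5·2.3872 + 5 = -4.806
M − M_☉ = -4.806 − 4.83 = -9.636
L/L_☉ = 10^(−0.4 × -9.636) = 7152

L/L_☉ ≈ 7150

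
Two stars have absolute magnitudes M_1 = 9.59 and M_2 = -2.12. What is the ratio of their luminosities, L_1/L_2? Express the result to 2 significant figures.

L_1/L_2 ≈ 2.1×10^-5

ΔM = M_1 − M_2 = 11.71
L_1/L_2 = 10^(−0.4 ΔM) = 10^-4.684 = 2.070×10^-5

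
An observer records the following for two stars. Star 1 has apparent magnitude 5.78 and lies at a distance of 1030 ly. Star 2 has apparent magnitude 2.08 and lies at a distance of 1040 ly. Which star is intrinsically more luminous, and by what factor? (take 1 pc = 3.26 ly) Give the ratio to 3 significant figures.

Star 2 is more luminous, by a factor of 30.8.

Star 1: d = 1030 ly / 3.26 = 316.0 pc
Star 1: M = m − 5 log₁₀ d + 5 = 5.78 − 5·2.4996 + 5 = -1.718
Star 2: d = 1040 ly / 3.26 = 319.0 pc
Star 2: M = m − 5 log₁₀ d + 5 = 2.08 − 5·2.5038 + 5 = -5.439
ΔM = M_1 − M_2 = -1.718 − (-5.439) = 3.721; smaller M is more luminous → Star 2.
L ratio = 10^(0.4 |ΔM|) = 10^1.488 = 30.79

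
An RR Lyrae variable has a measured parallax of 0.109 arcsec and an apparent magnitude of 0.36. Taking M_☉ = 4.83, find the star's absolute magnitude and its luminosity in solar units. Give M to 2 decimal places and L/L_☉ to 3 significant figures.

M ≈ 0.55; L/L_☉ ≈ 51.7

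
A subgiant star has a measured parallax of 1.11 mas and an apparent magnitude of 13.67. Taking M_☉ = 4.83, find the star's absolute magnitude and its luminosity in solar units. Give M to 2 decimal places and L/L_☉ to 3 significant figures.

M ≈ 3.90; L/L_☉ ≈ 2.36

d = 1/p = 1000/1.11 mas = 900.9 pc
M = m − 5 log₁₀ d + 5 = 13.67 − 5·2.9547 + 5 = 3.897
M − M_☉ = 3.897 − 4.83 = -0.933
L/L_☉ = 10^(−0.4 × -0.933) = 2.362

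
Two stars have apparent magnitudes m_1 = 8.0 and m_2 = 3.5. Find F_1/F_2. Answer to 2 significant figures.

Δm = 8.0 − (3.5) = 4.5
Flux ratio = 10^(−0.4 Δm) = 10^(−0.4 × 4.5) = 10^-1.800 = 0.01585

F_1/F_2 ≈ 0.016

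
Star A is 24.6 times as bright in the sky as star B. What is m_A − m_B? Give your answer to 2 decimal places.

Pogson: Δm = −2.5 log₁₀(ratio) = −2.5 log₁₀(24.6) = −2.5 × 1.3909 = -3.477
Star A is brighter, so it has the smaller magnitude: the difference is negative.

m_A − m_B ≈ -3.48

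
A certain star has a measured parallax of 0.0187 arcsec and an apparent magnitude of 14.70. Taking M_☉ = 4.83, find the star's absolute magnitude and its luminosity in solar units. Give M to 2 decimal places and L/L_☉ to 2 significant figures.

M ≈ 11.06; L/L_☉ ≈ 3.2×10^-3

d = 1/p = 1/0.0187″ = 53.48 pc
M = m − 5 log₁₀ d + 5 = 14.70 − 5·1.7282 + 5 = 11.059
M − M_☉ = 11.059 − 4.83 = 6.229
L/L_☉ = 10^(−0.4 × 6.229) = 3.223×10^-3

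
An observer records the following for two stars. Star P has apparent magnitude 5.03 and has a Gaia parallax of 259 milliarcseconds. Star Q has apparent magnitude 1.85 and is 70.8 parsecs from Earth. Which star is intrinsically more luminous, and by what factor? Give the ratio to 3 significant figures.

Star P: p = 259 mas = 0.259″ → d = 1/p = 3.861 pc
Star P: M = m − 5 log₁₀ d + 5 = 5.03 − 5·0.5867 + 5 = 7.096
Star Q: M = m − 5 log₁₀ d + 5 = 1.85 − 5·1.8500 + 5 = -2.400
ΔM = M_P − M_Q = 7.096 − (-2.400) = 9.497; smaller M is more luminous → Star Q.
L ratio = 10^(0.4 |ΔM|) = 10^3.799 = 6290

Star Q is more luminous, by a factor of 6290.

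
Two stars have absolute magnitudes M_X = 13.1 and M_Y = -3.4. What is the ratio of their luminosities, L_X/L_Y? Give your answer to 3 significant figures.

L_X/L_Y ≈ 2.51×10^-7

ΔM = M_X − M_Y = 16.5
L_X/L_Y = 10^(−0.4 ΔM) = 10^-6.600 = 2.512×10^-7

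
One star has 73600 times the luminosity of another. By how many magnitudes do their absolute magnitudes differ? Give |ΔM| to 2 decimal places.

|ΔM| ≈ 12.17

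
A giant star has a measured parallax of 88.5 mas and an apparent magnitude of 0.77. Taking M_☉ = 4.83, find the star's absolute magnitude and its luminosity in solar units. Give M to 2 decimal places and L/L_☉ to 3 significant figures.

d = 1/p = 1000/88.5 mas = 11.30 pc
M = m − 5 log₁₀ d + 5 = 0.77 − 5·1.0531 + 5 = 0.505
M − M_☉ = 0.505 − 4.83 = -4.325
L/L_☉ = 10^(−0.4 × -4.325) = 53.72

M ≈ 0.50; L/L_☉ ≈ 53.7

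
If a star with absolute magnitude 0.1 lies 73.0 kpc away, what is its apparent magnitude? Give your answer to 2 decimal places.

m ≈ 19.42

d = 73.0 kpc = 73000 pc
m = M + 5 log₁₀ d − 5 = 0.1 + 5·4.8633 − 5 = 19.417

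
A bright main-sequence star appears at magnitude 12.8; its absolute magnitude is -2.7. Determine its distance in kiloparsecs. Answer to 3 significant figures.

μ = m − M = 15.500
m − M = 5 log₁₀ d − 5
log₁₀ d = (m − M)/5 + 1 = 4.1000
d = 10^4.1000 = 12590 pc
= 12.59 kpc

d ≈ 12.6 kpc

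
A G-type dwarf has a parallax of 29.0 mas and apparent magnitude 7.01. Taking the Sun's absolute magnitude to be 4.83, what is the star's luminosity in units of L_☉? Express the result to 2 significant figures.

L/L_☉ ≈ 1.6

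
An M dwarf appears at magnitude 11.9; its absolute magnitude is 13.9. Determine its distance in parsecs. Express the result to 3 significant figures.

d ≈ 3.98 pc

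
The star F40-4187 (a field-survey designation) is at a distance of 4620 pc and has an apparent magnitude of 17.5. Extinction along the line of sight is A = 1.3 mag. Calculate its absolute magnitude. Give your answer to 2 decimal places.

M ≈ 2.88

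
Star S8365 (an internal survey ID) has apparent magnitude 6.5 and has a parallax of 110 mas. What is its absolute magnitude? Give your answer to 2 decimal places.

M ≈ 6.71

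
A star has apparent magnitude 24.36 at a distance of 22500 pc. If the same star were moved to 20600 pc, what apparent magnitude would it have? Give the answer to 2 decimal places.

m ≈ 24.17

Flux ∝ 1/d², so Δm = 5 log₁₀(d₂/d₁) = 5 log₁₀(20600/22500) = -0.192
m₂ = m₁ + Δm = 24.36 + (-0.192) = 24.168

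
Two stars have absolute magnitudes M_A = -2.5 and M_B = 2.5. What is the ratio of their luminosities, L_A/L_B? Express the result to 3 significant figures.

L_A/L_B ≈ 100

ΔM = M_A − M_B = -5.0
L_A/L_B = 10^(−0.4 ΔM) = 10^2.000 = 100.0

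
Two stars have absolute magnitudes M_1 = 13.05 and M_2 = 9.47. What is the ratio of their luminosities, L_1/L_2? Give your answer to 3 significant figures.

ΔM = M_1 − M_2 = 3.58
L_1/L_2 = 10^(−0.4 ΔM) = 10^-1.432 = 0.03698

L_1/L_2 ≈ 0.0370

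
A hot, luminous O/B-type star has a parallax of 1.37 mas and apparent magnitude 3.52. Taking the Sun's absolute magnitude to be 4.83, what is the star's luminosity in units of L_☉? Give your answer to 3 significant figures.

d = 1/p = 1000/1.37 mas = 729.9 pc
M = m − 5 log₁₀ d + 5 = 3.52 − 5·2.8633 + 5 = -5.796
M − M_☉ = -5.796 − 4.83 = -10.626
L/L_☉ = 10^(−0.4 × -10.626) = 17810

L/L_☉ ≈ 17800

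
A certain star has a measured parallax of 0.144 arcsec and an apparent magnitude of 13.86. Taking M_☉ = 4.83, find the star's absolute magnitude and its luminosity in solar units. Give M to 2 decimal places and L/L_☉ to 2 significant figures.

M ≈ 14.65; L/L_☉ ≈ 1.2×10^-4

d = 1/p = 1/0.144″ = 6.944 pc
M = m − 5 log₁₀ d + 5 = 13.86 − 5·0.8416 + 5 = 14.652
M − M_☉ = 14.652 − 4.83 = 9.822
L/L_☉ = 10^(−0.4 × 9.822) = 1.178×10^-4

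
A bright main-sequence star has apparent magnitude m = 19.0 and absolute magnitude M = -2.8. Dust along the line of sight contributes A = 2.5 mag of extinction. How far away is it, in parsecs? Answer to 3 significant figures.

m − M = 5 log₁₀(d/10 pc) + A  ⇒  19.0 − (-2.8) − 2.5 = 5 log₁₀(d/10)
19.300 = 5 log₁₀(d/10)
log₁₀ d = (m − M − A)/5 + 1 = 4.8600
d = 10^4.8600 = 72440 pc

d ≈ 72400 pc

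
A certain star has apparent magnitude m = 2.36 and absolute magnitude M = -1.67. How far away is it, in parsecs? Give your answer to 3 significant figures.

d ≈ 64.0 pc

Distance modulus: m − M = 2.36 − (-1.67) = 4.030
m − M = 5 log₁₀ d − 5
log₁₀ d = (m − M)/5 + 1 = 1.8060
d = 10^1.8060 = 63.97 pc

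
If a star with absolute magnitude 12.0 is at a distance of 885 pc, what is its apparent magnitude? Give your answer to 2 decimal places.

m = M + 5 log₁₀ d − 5 = 12.0 + 5·2.9469 − 5 = 21.735

m ≈ 21.73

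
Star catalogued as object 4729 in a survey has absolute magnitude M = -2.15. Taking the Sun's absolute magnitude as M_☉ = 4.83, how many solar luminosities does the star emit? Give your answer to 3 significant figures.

M − M_☉ = -2.15 − 4.83 = -6.980
L/L_☉ = 10^(−0.4 (M − M_☉)) = 10^2.792 = 619.4

L/L_☉ ≈ 619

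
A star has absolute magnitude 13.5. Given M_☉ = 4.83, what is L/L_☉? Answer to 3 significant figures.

M − M_☉ = 13.5 − 4.83 = 8.670
L/L_☉ = 10^(−0.4 (M − M_☉)) = 10^-3.468 = 3.404×10^-4

L/L_☉ ≈ 3.40×10^-4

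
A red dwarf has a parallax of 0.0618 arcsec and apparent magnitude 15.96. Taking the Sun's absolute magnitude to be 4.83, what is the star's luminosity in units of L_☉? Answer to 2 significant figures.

d = 1/p = 1/0.0618″ = 16.18 pc
M = m − 5 log₁₀ d + 5 = 15.96 − 5·1.2090 + 5 = 14.915
M − M_☉ = 14.915 − 4.83 = 10.085
L/L_☉ = 10^(−0.4 × 10.085) = 9.247×10^-5

L/L_☉ ≈ 9.2×10^-5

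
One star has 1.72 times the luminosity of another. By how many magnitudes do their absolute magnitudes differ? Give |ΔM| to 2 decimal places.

Pogson: ΔM = −2.5 log₁₀(ratio) = −2.5 log₁₀(1.72) = −2.5 × 0.2355 = -0.589

|ΔM| ≈ 0.59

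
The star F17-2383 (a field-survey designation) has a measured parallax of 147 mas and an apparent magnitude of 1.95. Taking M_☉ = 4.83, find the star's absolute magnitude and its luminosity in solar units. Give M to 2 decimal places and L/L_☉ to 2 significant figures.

M ≈ 2.79; L/L_☉ ≈ 6.6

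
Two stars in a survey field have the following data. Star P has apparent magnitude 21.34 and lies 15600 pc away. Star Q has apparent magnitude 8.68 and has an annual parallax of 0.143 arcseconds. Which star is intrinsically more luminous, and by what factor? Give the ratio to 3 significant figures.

Star P is more luminous, by a factor of 42.9.

Star P: M = m − 5 log₁₀ d + 5 = 21.34 − 5·4.1931 + 5 = 5.374
Star Q: d = 1/p = 1/0.143″ = 6.993 pc
Star Q: M = m − 5 log₁₀ d + 5 = 8.68 − 5·0.8447 + 5 = 9.457
ΔM = M_P − M_Q = 5.374 − (9.457) = -4.082; smaller M is more luminous → Star P.
L ratio = 10^(0.4 |ΔM|) = 10^1.633 = 42.95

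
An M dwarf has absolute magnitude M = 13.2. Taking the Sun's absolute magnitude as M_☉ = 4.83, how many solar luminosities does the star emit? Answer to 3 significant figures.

L/L_☉ ≈ 4.49×10^-4

M − M_☉ = 13.2 − 4.83 = 8.370
L/L_☉ = 10^(−0.4 (M − M_☉)) = 10^-3.348 = 4.487×10^-4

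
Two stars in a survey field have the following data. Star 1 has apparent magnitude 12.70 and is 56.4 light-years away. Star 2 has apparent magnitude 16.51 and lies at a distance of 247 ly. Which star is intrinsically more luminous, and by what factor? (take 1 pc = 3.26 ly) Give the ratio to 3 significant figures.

Star 1: d = 56.4 ly / 3.26 = 17.30 pc
Star 1: M = m − 5 log₁₀ d + 5 = 12.70 − 5·1.2381 + 5 = 11.510
Star 2: d = 247 ly / 3.26 = 75.77 pc
Star 2: M = m − 5 log₁₀ d + 5 = 16.51 − 5·1.8795 + 5 = 12.113
ΔM = M_1 − M_2 = 11.510 − (12.113) = -0.603; smaller M is more luminous → Star 1.
L ratio = 10^(0.4 |ΔM|) = 10^0.241 = 1.742

Star 1 is more luminous, by a factor of 1.74.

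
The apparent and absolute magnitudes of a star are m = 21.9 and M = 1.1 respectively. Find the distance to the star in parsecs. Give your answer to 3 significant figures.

Distance modulus: m − M = 21.9 − (1.1) = 20.800
m − M = 5 log₁₀ d − 5
log₁₀ d = (m − M)/5 + 1 = 5.1600
d = 10^5.1600 = 144500 pc

d ≈ 145000 pc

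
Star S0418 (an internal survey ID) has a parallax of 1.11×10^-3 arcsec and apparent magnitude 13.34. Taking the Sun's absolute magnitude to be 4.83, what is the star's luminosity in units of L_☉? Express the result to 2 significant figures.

d = 1/p = 1/1.11×10^-3″ = 900.9 pc
M = m − 5 log₁₀ d + 5 = 13.34 − 5·2.9547 + 5 = 3.567
M − M_☉ = 3.567 − 4.83 = -1.263
L/L_☉ = 10^(−0.4 × -1.263) = 3.202

L/L_☉ ≈ 3.2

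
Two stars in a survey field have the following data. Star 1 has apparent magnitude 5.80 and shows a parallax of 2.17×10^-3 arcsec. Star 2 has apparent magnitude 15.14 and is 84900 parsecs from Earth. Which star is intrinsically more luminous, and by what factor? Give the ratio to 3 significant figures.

Star 1: d = 1/p = 1/2.17×10^-3″ = 460.8 pc
Star 1: M = m − 5 log₁₀ d + 5 = 5.80 − 5·2.6635 + 5 = -2.518
Star 2: M = m − 5 log₁₀ d + 5 = 15.14 − 5·4.9289 + 5 = -4.505
ΔM = M_1 − M_2 = -2.518 − (-4.505) = 1.987; smaller M is more luminous → Star 2.
L ratio = 10^(0.4 |ΔM|) = 10^0.795 = 6.234

Star 2 is more luminous, by a factor of 6.23.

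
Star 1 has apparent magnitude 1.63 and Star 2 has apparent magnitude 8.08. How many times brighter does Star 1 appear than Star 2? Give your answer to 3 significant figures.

Δm = 1.63 − (8.08) = -6.45
Flux ratio = 10^(−0.4 Δm) = 10^(−0.4 × -6.45) = 10^2.580 = 380.2

380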